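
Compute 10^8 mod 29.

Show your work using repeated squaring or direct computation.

Step 1: Compute 10^8 mod 29 step by step, reducing modulo 29 at each step.
  10^1 mod 29 = 10
  10^2 mod 29 = (10 * 10) mod 29 = 13
  10^3 mod 29 = (13 * 10) mod 29 = 14
  10^4 mod 29 = (14 * 10) mod 29 = 24
  10^5 mod 29 = (24 * 10) mod 29 = 8
  10^6 mod 29 = (8 * 10) mod 29 = 22
  10^7 mod 29 = (22 * 10) mod 29 = 17
  10^8 mod 29 = (17 * 10) mod 29 = 25
Step 2: Result = 25.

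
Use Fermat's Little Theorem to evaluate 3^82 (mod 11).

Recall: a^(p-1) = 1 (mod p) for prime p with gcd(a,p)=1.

Step 1: Since 11 is prime, by Fermat's Little Theorem: 3^10 = 1 (mod 11).
Step 2: Reduce exponent: 82 mod 10 = 2.
Step 3: So 3^82 = 3^2 (mod 11).
Step 4: 3^2 mod 11 = 9.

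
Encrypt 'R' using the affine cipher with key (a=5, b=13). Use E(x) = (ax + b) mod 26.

Step 1: Convert 'R' to number: x = 17.
Step 2: E(17) = (5 * 17 + 13) mod 26 = 98 mod 26 = 20.
Step 3: Convert 20 back to letter: U.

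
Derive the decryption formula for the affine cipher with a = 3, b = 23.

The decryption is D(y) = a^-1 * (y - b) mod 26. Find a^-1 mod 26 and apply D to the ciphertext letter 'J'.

Step 1: Find a^-1, the modular inverse of 3 mod 26.
Step 2: We need 3 * a^-1 = 1 (mod 26).
Step 3: 3 * 9 = 27 = 1 * 26 + 1, so a^-1 = 9.
Step 4: D(y) = 9(y - 23) mod 26.
Step 5: Apply to 'J' (y = 9): D(9) = 9 * (9 - 23) mod 26 = 9 * -14 mod 26 = 4 -> 'E'.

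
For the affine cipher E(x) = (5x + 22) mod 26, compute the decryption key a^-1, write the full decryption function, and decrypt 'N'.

Step 1: Find a^-1, the modular inverse of 5 mod 26.
Step 2: We need 5 * a^-1 = 1 (mod 26).
Step 3: 5 * 21 = 105 = 4 * 26 + 1, so a^-1 = 21.
Step 4: D(y) = 21(y - 22) mod 26.
Step 5: Apply to 'N' (y = 13): D(13) = 21 * (13 - 22) mod 26 = 21 * -9 mod 26 = 19 -> 'T'.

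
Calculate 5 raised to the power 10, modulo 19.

Step 1: Compute 5^10 mod 19 step by step, reducing modulo 19 at each step.
  5^1 mod 19 = 5
  5^2 mod 19 = (5 * 5) mod 19 = 6
  5^3 mod 19 = (6 * 5) mod 19 = 11
  5^4 mod 19 = (11 * 5) mod 19 = 17
  5^5 mod 19 = (17 * 5) mod 19 = 9
  5^6 mod 19 = (9 * 5) mod 19 = 7
  5^7 mod 19 = (7 * 5) mod 19 = 16
  5^8 mod 19 = (16 * 5) mod 19 = 4
  5^9 mod 19 = (4 * 5) mod 19 = 1
  5^10 mod 19 = (1 * 5) mod 19 = 5
Step 2: Result = 5.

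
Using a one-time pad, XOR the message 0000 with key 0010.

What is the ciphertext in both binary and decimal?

Step 1: Write out the XOR operation bit by bit:
  Message: 0000
  Key:     0010
  XOR:     0010
Step 2: Convert to decimal: 0010 = 2.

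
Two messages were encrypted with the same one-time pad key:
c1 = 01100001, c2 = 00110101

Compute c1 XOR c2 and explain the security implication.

Step 1: c1 XOR c2 = (m1 XOR k) XOR (m2 XOR k).
Step 2: By XOR associativity/commutativity: = m1 XOR m2 XOR k XOR k = m1 XOR m2.
Step 3: 01100001 XOR 00110101 = 01010100 = 84.
Step 4: The key cancels out! An attacker learns m1 XOR m2 = 84, revealing the relationship between plaintexts.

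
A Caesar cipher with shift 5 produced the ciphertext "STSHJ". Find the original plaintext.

Step 1: Reverse the shift by subtracting 5 from each letter position.
  S (position 18) -> position (18-5) mod 26 = 13 -> N
  T (position 19) -> position (19-5) mod 26 = 14 -> O
  S (position 18) -> position (18-5) mod 26 = 13 -> N
  H (position 7) -> position (7-5) mod 26 = 2 -> C
  J (position 9) -> position (9-5) mod 26 = 4 -> E
Decrypted message: NONCE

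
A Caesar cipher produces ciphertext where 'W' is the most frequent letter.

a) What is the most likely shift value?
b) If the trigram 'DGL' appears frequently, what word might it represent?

Step 1: In English, 'E' is the most frequent letter (12.7%).
Step 2: The most frequent ciphertext letter is 'W' (position 22).
Step 3: Shift = (22 - 4) mod 26 = 18.
Step 4: Decrypt 'DGL' by shifting back 18:
  D -> L
  G -> O
  L -> T
Step 5: 'DGL' decrypts to 'LOT'.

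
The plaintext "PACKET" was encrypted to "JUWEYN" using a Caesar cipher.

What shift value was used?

Step 1: Compare first letters: P (position 15) -> J (position 9).
Step 2: Shift = (9 - 15) mod 26 = 20.
The shift value is 20.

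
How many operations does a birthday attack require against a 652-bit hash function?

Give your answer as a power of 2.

Step 1: The birthday paradox gives collision probability ~50% after sqrt(2^n) = 2^(n/2) hashes.
Step 2: For 652-bit output: 2^(652/2) = 2^326.
Step 3: Approximately 2^326 hash computations needed.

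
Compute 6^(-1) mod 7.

Step 1: We need x such that 6 * x = 1 (mod 7).
Step 2: Using the extended Euclidean algorithm or trial:
  6 * 6 = 36 = 5 * 7 + 1.
Step 3: Since 36 mod 7 = 1, the inverse is x = 6.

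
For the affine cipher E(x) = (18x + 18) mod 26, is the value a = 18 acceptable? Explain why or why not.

Step 1: Compute gcd(18, 26).
Step 2: gcd(18, 26) = 2.
Since gcd = 2 != 1, 18 shares a common factor with 26, so it cannot be used.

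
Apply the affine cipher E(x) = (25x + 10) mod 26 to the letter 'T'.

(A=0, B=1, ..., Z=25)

Step 1: Convert 'T' to number: x = 19.
Step 2: E(19) = (25 * 19 + 10) mod 26 = 485 mod 26 = 17.
Step 3: Convert 17 back to letter: R.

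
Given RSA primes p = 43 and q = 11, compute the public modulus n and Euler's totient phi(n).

Step 1: n = p * q = 43 * 11 = 473.
Step 2: phi(n) = (p-1)(q-1) = 42 * 10 = 420.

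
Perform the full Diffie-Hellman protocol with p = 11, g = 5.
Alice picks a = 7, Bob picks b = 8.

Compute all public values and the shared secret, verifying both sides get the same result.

Step 1: A = g^a mod p = 5^7 mod 11 = 3.
Step 2: B = g^b mod p = 5^8 mod 11 = 4.
Step 3: Alice computes s = B^a mod p = 4^7 mod 11 = 5.
Step 4: Bob computes s = A^b mod p = 3^8 mod 11 = 5.
Both sides agree: shared secret = 5.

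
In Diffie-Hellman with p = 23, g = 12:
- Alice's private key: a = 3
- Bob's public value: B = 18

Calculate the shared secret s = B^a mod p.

Step 1: s = B^a mod p = 18^3 mod 23.
  18^1 mod 23 = 18
  18^2 mod 23 = (18 * 18) mod 23 = 2
  18^3 mod 23 = (2 * 18) mod 23 = 13
Result: shared secret = 13.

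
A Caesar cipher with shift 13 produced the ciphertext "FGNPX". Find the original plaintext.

Step 1: Reverse the shift by subtracting 13 from each letter position.
  F (position 5) -> position (5-13) mod 26 = 18 -> S
  G (position 6) -> position (6-13) mod 26 = 19 -> T
  N (position 13) -> position (13-13) mod 26 = 0 -> A
  P (position 15) -> position (15-13) mod 26 = 2 -> C
  X (position 23) -> position (23-13) mod 26 = 10 -> K
Decrypted message: STACK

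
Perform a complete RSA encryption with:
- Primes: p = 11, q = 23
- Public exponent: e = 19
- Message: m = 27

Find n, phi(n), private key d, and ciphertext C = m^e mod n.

Step 1: n = 11 * 23 = 253.
Step 2: phi(n) = (11-1)(23-1) = 10 * 22 = 220.
Step 3: Find d = 19^(-1) mod 220 = 139.
  Verify: 19 * 139 = 2641 = 1 (mod 220).
Step 4: C = 27^19 mod 253 = 9.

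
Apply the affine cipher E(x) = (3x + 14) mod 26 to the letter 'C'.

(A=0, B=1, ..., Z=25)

Step 1: Convert 'C' to number: x = 2.
Step 2: E(2) = (3 * 2 + 14) mod 26 = 20 mod 26 = 20.
Step 3: Convert 20 back to letter: U.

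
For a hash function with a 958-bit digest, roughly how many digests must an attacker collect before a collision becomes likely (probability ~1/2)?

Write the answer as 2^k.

Step 1: The birthday paradox gives collision probability ~50% after sqrt(2^n) = 2^(n/2) hashes.
Step 2: For 958-bit output: 2^(958/2) = 2^479.
Step 3: Approximately 2^479 hash computations needed.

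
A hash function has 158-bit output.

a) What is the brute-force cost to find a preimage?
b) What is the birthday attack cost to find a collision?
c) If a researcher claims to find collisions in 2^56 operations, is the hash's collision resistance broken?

Step 1: Preimage resistance requires brute-force of 2^158 operations.
Step 2: Collision resistance (birthday bound) = 2^(158/2) = 2^79.
Step 3: The claimed attack costs 2^56 operations.
Step 4: Since 2^56 < 2^79, the claimed attack beats the generic birthday bound, so collision resistance is broken.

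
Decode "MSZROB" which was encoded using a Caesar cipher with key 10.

Step 1: Reverse the shift by subtracting 10 from each letter position.
  M (position 12) -> position (12-10) mod 26 = 2 -> C
  S (position 18) -> position (18-10) mod 26 = 8 -> I
  Z (position 25) -> position (25-10) mod 26 = 15 -> P
  R (position 17) -> position (17-10) mod 26 = 7 -> H
  O (position 14) -> position (14-10) mod 26 = 4 -> E
  B (position 1) -> position (1-10) mod 26 = 17 -> R
Decrypted message: CIPHER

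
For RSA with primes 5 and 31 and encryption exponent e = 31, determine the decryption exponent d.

Step 1: n = 5 * 31 = 155.
Step 2: phi(n) = 4 * 30 = 120.
Step 3: Find d such that 31 * d = 1 (mod 120).
Step 4: d = 31^(-1) mod 120 = 31.
Verification: 31 * 31 = 961 = 8 * 120 + 1.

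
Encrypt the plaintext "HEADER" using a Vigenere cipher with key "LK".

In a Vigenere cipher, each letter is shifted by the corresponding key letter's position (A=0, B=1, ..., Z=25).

Step 1: Repeat key to match plaintext length:
  Plaintext: HEADER
  Key:       LKLKLK
Step 2: Encrypt each letter:
  H(7) + L(11) = (7+11) mod 26 = 18 = S
  E(4) + K(10) = (4+10) mod 26 = 14 = O
  A(0) + L(11) = (0+11) mod 26 = 11 = L
  D(3) + K(10) = (3+10) mod 26 = 13 = N
  E(4) + L(11) = (4+11) mod 26 = 15 = P
  R(17) + K(10) = (17+10) mod 26 = 1 = B
Ciphertext: SOLNPB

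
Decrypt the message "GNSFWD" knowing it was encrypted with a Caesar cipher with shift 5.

Step 1: Reverse the shift by subtracting 5 from each letter position.
  G (position 6) -> position (6-5) mod 26 = 1 -> B
  N (position 13) -> position (13-5) mod 26 = 8 -> I
  S (position 18) -> position (18-5) mod 26 = 13 -> N
  F (position 5) -> position (5-5) mod 26 = 0 -> A
  W (position 22) -> position (22-5) mod 26 = 17 -> R
  D (position 3) -> position (3-5) mod 26 = 24 -> Y
Decrypted message: BINARY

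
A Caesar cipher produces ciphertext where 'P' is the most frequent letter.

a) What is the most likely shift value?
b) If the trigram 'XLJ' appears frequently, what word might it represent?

Step 1: In English, 'E' is the most frequent letter (12.7%).
Step 2: The most frequent ciphertext letter is 'P' (position 15).
Step 3: Shift = (15 - 4) mod 26 = 11.
Step 4: Decrypt 'XLJ' by shifting back 11:
  X -> M
  L -> A
  J -> Y
Step 5: 'XLJ' decrypts to 'MAY'.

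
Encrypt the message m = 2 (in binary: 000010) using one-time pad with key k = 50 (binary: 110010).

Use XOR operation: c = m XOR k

Step 1: Write out the XOR operation bit by bit:
  Message: 000010
  Key:     110010
  XOR:     110000
Step 2: Convert to decimal: 110000 = 48.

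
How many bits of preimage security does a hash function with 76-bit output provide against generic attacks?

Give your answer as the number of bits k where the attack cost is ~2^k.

Step 1: The hash has a 76-bit output.
Step 2: Preimage resistance means: given a digest h(x), it should be infeasible to find any input that hashes to it.
With a 76-bit output there are 2^76 possible digests, so a generic brute-force preimage search costs about 2^76 evaluations.
Step 3: Security level = 76 bits.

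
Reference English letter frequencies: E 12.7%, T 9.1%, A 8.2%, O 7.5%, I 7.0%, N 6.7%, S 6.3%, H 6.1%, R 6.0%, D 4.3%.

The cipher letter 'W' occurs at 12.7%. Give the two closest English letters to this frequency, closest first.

Step 1: Observed frequency of 'W' is 12.7%.
Step 2: Compute distances to each reference frequency and sort:
  E (12.7%): difference = 0.0% <-- BEST
  T (9.1%): difference = 3.6% <-- RUNNER-UP
  A (8.2%): difference = 4.5%
  O (7.5%): difference = 5.2%
  I (7.0%): difference = 5.7%
Step 3: Most likely is 'E' (12.7%, diff 0.0%); second most likely is 'T' (9.1%, diff 3.6%).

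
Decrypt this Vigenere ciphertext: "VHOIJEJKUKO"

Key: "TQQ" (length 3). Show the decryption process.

Step 1: Key 'TQQ' has length 3. Extended key: TQQTQQTQQTQ
Step 2: Decrypt each position:
  V(21) - T(19) = 2 = C
  H(7) - Q(16) = 17 = R
  O(14) - Q(16) = 24 = Y
  I(8) - T(19) = 15 = P
  J(9) - Q(16) = 19 = T
  E(4) - Q(16) = 14 = O
  J(9) - T(19) = 16 = Q
  K(10) - Q(16) = 20 = U
  U(20) - Q(16) = 4 = E
  K(10) - T(19) = 17 = R
  O(14) - Q(16) = 24 = Y
Plaintext: CRYPTOQUERY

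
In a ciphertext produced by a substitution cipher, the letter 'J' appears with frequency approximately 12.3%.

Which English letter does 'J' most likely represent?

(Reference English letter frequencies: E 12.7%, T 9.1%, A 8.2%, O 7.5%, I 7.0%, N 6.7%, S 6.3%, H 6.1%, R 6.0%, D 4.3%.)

Step 1: The observed frequency is 12.3%.
Step 2: Compare with English frequencies:
  E: 12.7% (difference: 0.4%) <-- closest
  T: 9.1% (difference: 3.2%)
  A: 8.2% (difference: 4.1%)
  O: 7.5% (difference: 4.8%)
  I: 7.0% (difference: 5.3%)
  N: 6.7% (difference: 5.6%)
  S: 6.3% (difference: 6.0%)
  H: 6.1% (difference: 6.2%)
  R: 6.0% (difference: 6.3%)
  D: 4.3% (difference: 8.0%)
Step 3: 'J' most likely represents 'E' (frequency 12.7%).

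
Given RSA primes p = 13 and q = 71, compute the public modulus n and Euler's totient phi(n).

Step 1: n = p * q = 13 * 71 = 923.
Step 2: phi(n) = (p-1)(q-1) = 12 * 70 = 840.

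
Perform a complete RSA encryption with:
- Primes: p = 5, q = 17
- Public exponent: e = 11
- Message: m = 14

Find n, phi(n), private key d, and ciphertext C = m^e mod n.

Step 1: n = 5 * 17 = 85.
Step 2: phi(n) = (5-1)(17-1) = 4 * 16 = 64.
Step 3: Find d = 11^(-1) mod 64 = 35.
  Verify: 11 * 35 = 385 = 1 (mod 64).
Step 4: C = 14^11 mod 85 = 44.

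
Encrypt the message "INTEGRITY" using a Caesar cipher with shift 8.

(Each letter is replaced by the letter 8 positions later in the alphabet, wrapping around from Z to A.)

Step 1: For each letter, shift forward by 8 positions (mod 26).
  I (position 8) -> position (8+8) mod 26 = 16 -> Q
  N (position 13) -> position (13+8) mod 26 = 21 -> V
  T (position 19) -> position (19+8) mod 26 = 1 -> B
  E (position 4) -> position (4+8) mod 26 = 12 -> M
  G (position 6) -> position (6+8) mod 26 = 14 -> O
  R (position 17) -> position (17+8) mod 26 = 25 -> Z
  I (position 8) -> position (8+8) mod 26 = 16 -> Q
  T (position 19) -> position (19+8) mod 26 = 1 -> B
  Y (position 24) -> position (24+8) mod 26 = 6 -> G
Result: QVBMOZQBG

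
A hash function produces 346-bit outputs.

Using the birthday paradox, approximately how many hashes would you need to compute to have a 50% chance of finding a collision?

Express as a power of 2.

Step 1: The birthday paradox gives collision probability ~50% after sqrt(2^n) = 2^(n/2) hashes.
Step 2: For 346-bit output: 2^(346/2) = 2^173.
Step 3: Approximately 2^173 hash computations needed.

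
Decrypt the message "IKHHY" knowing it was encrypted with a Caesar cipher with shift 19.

Step 1: Reverse the shift by subtracting 19 from each letter position.
  I (position 8) -> position (8-19) mod 26 = 15 -> P
  K (position 10) -> position (10-19) mod 26 = 17 -> R
  H (position 7) -> position (7-19) mod 26 = 14 -> O
  H (position 7) -> position (7-19) mod 26 = 14 -> O
  Y (position 24) -> position (24-19) mod 26 = 5 -> F
Decrypted message: PROOF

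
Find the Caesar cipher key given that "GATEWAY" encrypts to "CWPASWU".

Step 1: Compare first letters: G (position 6) -> C (position 2).
Step 2: Shift = (2 - 6) mod 26 = 22.
The shift value is 22.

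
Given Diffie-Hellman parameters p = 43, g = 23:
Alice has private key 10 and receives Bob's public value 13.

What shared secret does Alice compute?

Step 1: s = B^a mod p = 13^10 mod 43.
  13^1 mod 43 = 13
  13^2 mod 43 = (13 * 13) mod 43 = 40
  13^3 mod 43 = (40 * 13) mod 43 = 4
  13^4 mod 43 = (4 * 13) mod 43 = 9
  13^5 mod 43 = (9 * 13) mod 43 = 31
  13^6 mod 43 = (31 * 13) mod 43 = 16
  13^7 mod 43 = (16 * 13) mod 43 = 36
  13^8 mod 43 = (36 * 13) mod 43 = 38
  13^9 mod 43 = (38 * 13) mod 43 = 21
  13^10 mod 43 = (21 * 13) mod 43 = 15
Result: shared secret = 15.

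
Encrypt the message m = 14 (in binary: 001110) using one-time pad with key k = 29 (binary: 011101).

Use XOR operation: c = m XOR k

Step 1: Write out the XOR operation bit by bit:
  Message: 001110
  Key:     011101
  XOR:     010011
Step 2: Convert to decimal: 010011 = 19.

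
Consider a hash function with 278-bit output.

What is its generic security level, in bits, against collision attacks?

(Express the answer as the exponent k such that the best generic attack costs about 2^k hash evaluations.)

Step 1: The hash has a 278-bit output.
Step 2: Collision resistance means it should be infeasible to find any x != y with h(x) = h(y).
By the birthday bound, a generic collision search succeeds after about sqrt(2^278) = 2^(278/2) = 2^139 evaluations.
Step 3: Security level = 139 bits.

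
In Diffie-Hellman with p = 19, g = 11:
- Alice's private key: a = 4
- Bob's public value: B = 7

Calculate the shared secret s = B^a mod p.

Step 1: s = B^a mod p = 7^4 mod 19.
  7^1 mod 19 = 7
  7^2 mod 19 = (7 * 7) mod 19 = 11
  7^3 mod 19 = (11 * 7) mod 19 = 1
  7^4 mod 19 = (1 * 7) mod 19 = 7
Result: shared secret = 7.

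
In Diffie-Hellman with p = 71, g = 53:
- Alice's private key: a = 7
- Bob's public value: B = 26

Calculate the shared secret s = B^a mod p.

Step 1: s = B^a mod p = 26^7 mod 71.
  26^1 mod 71 = 26
  26^2 mod 71 = (26 * 26) mod 71 = 37
  26^3 mod 71 = (37 * 26) mod 71 = 39
  26^4 mod 71 = (39 * 26) mod 71 = 20
  26^5 mod 71 = (20 * 26) mod 71 = 23
  26^6 mod 71 = (23 * 26) mod 71 = 30
  26^7 mod 71 = (30 * 26) mod 71 = 70
Result: shared secret = 70.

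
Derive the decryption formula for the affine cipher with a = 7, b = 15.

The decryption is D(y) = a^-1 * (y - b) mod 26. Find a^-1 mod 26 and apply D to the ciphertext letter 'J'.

Step 1: Find a^-1, the modular inverse of 7 mod 26.
Step 2: We need 7 * a^-1 = 1 (mod 26).
Step 3: 7 * 15 = 105 = 4 * 26 + 1, so a^-1 = 15.
Step 4: D(y) = 15(y - 15) mod 26.
Step 5: Apply to 'J' (y = 9): D(9) = 15 * (9 - 15) mod 26 = 15 * -6 mod 26 = 14 -> 'O'.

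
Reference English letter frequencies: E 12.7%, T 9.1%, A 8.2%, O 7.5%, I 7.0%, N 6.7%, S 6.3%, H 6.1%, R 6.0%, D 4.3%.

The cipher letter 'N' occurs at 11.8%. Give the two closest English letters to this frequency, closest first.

Step 1: Observed frequency of 'N' is 11.8%.
Step 2: Compute distances to each reference frequency and sort:
  E (12.7%): difference = 0.9% <-- BEST
  T (9.1%): difference = 2.7% <-- RUNNER-UP
  A (8.2%): difference = 3.6%
  O (7.5%): difference = 4.3%
  I (7.0%): difference = 4.8%
Step 3: Most likely is 'E' (12.7%, diff 0.9%); second most likely is 'T' (9.1%, diff 2.7%).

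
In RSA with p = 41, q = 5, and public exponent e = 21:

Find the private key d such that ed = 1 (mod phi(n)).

Step 1: n = 41 * 5 = 205.
Step 2: phi(n) = 40 * 4 = 160.
Step 3: Find d such that 21 * d = 1 (mod 160).
Step 4: d = 21^(-1) mod 160 = 61.
Verification: 21 * 61 = 1281 = 8 * 160 + 1.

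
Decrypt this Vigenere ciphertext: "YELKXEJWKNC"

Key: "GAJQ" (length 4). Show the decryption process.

Step 1: Key 'GAJQ' has length 4. Extended key: GAJQGAJQGAJ
Step 2: Decrypt each position:
  Y(24) - G(6) = 18 = S
  E(4) - A(0) = 4 = E
  L(11) - J(9) = 2 = C
  K(10) - Q(16) = 20 = U
  X(23) - G(6) = 17 = R
  E(4) - A(0) = 4 = E
  J(9) - J(9) = 0 = A
  W(22) - Q(16) = 6 = G
  K(10) - G(6) = 4 = E
  N(13) - A(0) = 13 = N
  C(2) - J(9) = 19 = T
Plaintext: SECUREAGENT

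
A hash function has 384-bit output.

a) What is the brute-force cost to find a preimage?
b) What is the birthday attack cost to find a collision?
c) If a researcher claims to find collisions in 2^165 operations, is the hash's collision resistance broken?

Step 1: Preimage resistance requires brute-force of 2^384 operations.
Step 2: Collision resistance (birthday bound) = 2^(384/2) = 2^192.
Step 3: The claimed attack costs 2^165 operations.
Step 4: Since 2^165 < 2^192, the claimed attack beats the generic birthday bound, so collision resistance is broken.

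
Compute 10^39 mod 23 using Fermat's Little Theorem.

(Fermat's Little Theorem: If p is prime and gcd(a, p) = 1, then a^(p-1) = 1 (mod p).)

Step 1: Since 23 is prime, by Fermat's Little Theorem: 10^22 = 1 (mod 23).
Step 2: Reduce exponent: 39 mod 22 = 17.
Step 3: So 10^39 = 10^17 (mod 23).
Step 4: 10^17 mod 23 = 17.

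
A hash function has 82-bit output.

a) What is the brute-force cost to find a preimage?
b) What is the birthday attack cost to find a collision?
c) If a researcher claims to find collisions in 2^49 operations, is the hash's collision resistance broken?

Step 1: Preimage resistance requires brute-force of 2^82 operations.
Step 2: Collision resistance (birthday bound) = 2^(82/2) = 2^41.
Step 3: The claimed attack costs 2^49 operations.
Step 4: Since 2^49 >= 2^41, the claimed attack is no faster than the generic birthday attack, so this does not break collision resistance.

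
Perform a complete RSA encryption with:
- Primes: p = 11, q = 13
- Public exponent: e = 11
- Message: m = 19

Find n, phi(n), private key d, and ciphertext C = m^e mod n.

Step 1: n = 11 * 13 = 143.
Step 2: phi(n) = (11-1)(13-1) = 10 * 12 = 120.
Step 3: Find d = 11^(-1) mod 120 = 11.
  Verify: 11 * 11 = 121 = 1 (mod 120).
Step 4: C = 19^11 mod 143 = 63.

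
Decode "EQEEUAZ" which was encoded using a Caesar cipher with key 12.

Step 1: Reverse the shift by subtracting 12 from each letter position.
  E (position 4) -> position (4-12) mod 26 = 18 -> S
  Q (position 16) -> position (16-12) mod 26 = 4 -> E
  E (position 4) -> position (4-12) mod 26 = 18 -> S
  E (position 4) -> position (4-12) mod 26 = 18 -> S
  U (position 20) -> position (20-12) mod 26 = 8 -> I
  A (position 0) -> position (0-12) mod 26 = 14 -> O
  Z (position 25) -> position (25-12) mod 26 = 13 -> N
Decrypted message: SESSION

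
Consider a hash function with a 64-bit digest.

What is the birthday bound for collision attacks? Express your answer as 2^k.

Step 1: The birthday paradox gives collision probability ~50% after sqrt(2^n) = 2^(n/2) hashes.
Step 2: For 64-bit output: 2^(64/2) = 2^32.
Step 3: Approximately 2^32 hash computations needed.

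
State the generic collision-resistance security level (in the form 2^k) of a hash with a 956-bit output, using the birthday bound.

Step 1: The birthday paradox gives collision probability ~50% after sqrt(2^n) = 2^(n/2) hashes.
Step 2: For 956-bit output: 2^(956/2) = 2^478.
Step 3: Approximately 2^478 hash computations needed.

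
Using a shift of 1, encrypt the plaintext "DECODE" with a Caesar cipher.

Step 1: For each letter, shift forward by 1 positions (mod 26).
  D (position 3) -> position (3+1) mod 26 = 4 -> E
  E (position 4) -> position (4+1) mod 26 = 5 -> F
  C (position 2) -> position (2+1) mod 26 = 3 -> D
  O (position 14) -> position (14+1) mod 26 = 15 -> P
  D (position 3) -> position (3+1) mod 26 = 4 -> E
  E (position 4) -> position (4+1) mod 26 = 5 -> F
Result: EFDPEF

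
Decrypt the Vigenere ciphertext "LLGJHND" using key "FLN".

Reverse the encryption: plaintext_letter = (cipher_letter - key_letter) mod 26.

Step 1: Extend key: FLNFLNF
Step 2: Decrypt each letter (c - k) mod 26:
  L(11) - F(5) = (11-5) mod 26 = 6 = G
  L(11) - L(11) = (11-11) mod 26 = 0 = A
  G(6) - N(13) = (6-13) mod 26 = 19 = T
  J(9) - F(5) = (9-5) mod 26 = 4 = E
  H(7) - L(11) = (7-11) mod 26 = 22 = W
  N(13) - N(13) = (13-13) mod 26 = 0 = A
  D(3) - F(5) = (3-5) mod 26 = 24 = Y
Plaintext: GATEWAY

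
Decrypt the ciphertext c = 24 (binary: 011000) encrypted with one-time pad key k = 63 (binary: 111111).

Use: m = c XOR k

Step 1: XOR ciphertext with key:
  Ciphertext: 011000
  Key:        111111
  XOR:        100111
Step 2: Plaintext = 100111 = 39 in decimal.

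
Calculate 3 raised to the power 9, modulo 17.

Step 1: Compute 3^9 mod 17 step by step, reducing modulo 17 at each step.
  3^1 mod 17 = 3
  3^2 mod 17 = (3 * 3) mod 17 = 9
  3^3 mod 17 = (9 * 3) mod 17 = 10
  3^4 mod 17 = (10 * 3) mod 17 = 13
  3^5 mod 17 = (13 * 3) mod 17 = 5
  3^6 mod 17 = (5 * 3) mod 17 = 15
  3^7 mod 17 = (15 * 3) mod 17 = 11
  3^8 mod 17 = (11 * 3) mod 17 = 16
  3^9 mod 17 = (16 * 3) mod 17 = 14
Step 2: Result = 14.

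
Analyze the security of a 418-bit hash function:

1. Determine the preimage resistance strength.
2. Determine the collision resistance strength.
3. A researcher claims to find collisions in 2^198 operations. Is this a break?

Step 1: Preimage resistance requires brute-force of 2^418 operations.
Step 2: Collision resistance (birthday bound) = 2^(418/2) = 2^209.
Step 3: The claimed attack costs 2^198 operations.
Step 4: Since 2^198 < 2^209, the claimed attack beats the generic birthday bound, so collision resistance is broken.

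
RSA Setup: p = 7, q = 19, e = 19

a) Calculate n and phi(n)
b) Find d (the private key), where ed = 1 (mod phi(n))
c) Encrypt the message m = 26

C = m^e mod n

Step 1: n = 7 * 19 = 133.
Step 2: phi(n) = (7-1)(19-1) = 6 * 18 = 108.
Step 3: Find d = 19^(-1) mod 108 = 91.
  Verify: 19 * 91 = 1729 = 1 (mod 108).
Step 4: C = 26^19 mod 133 = 26.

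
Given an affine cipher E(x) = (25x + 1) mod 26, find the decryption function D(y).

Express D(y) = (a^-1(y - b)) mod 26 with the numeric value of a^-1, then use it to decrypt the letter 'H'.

Step 1: Find a^-1, the modular inverse of 25 mod 26.
Step 2: We need 25 * a^-1 = 1 (mod 26).
Step 3: 25 * 25 = 625 = 24 * 26 + 1, so a^-1 = 25.
Step 4: D(y) = 25(y - 1) mod 26.
Step 5: Apply to 'H' (y = 7): D(7) = 25 * (7 - 1) mod 26 = 25 * 6 mod 26 = 20 -> 'U'.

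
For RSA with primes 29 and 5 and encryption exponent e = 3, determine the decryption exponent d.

Step 1: n = 29 * 5 = 145.
Step 2: phi(n) = 28 * 4 = 112.
Step 3: Find d such that 3 * d = 1 (mod 112).
Step 4: d = 3^(-1) mod 112 = 75.
Verification: 3 * 75 = 225 = 2 * 112 + 1.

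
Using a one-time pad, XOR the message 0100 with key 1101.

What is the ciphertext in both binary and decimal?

Step 1: Write out the XOR operation bit by bit:
  Message: 0100
  Key:     1101
  XOR:     1001
Step 2: Convert to decimal: 1001 = 9.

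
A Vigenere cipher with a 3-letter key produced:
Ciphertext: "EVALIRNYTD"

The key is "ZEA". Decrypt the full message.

Step 1: Key 'ZEA' has length 3. Extended key: ZEAZEAZEAZ
Step 2: Decrypt each position:
  E(4) - Z(25) = 5 = F
  V(21) - E(4) = 17 = R
  A(0) - A(0) = 0 = A
  L(11) - Z(25) = 12 = M
  I(8) - E(4) = 4 = E
  R(17) - A(0) = 17 = R
  N(13) - Z(25) = 14 = O
  Y(24) - E(4) = 20 = U
  T(19) - A(0) = 19 = T
  D(3) - Z(25) = 4 = E
Plaintext: FRAMEROUTE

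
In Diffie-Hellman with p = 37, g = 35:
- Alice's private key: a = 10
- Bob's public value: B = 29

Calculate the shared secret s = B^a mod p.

Step 1: s = B^a mod p = 29^10 mod 37.
  29^1 mod 37 = 29
  29^2 mod 37 = (29 * 29) mod 37 = 27
  29^3 mod 37 = (27 * 29) mod 37 = 6
  29^4 mod 37 = (6 * 29) mod 37 = 26
  29^5 mod 37 = (26 * 29) mod 37 = 14
  29^6 mod 37 = (14 * 29) mod 37 = 36
  29^7 mod 37 = (36 * 29) mod 37 = 8
  29^8 mod 37 = (8 * 29) mod 37 = 10
  29^9 mod 37 = (10 * 29) mod 37 = 31
  29^10 mod 37 = (31 * 29) mod 37 = 11
Result: shared secret = 11.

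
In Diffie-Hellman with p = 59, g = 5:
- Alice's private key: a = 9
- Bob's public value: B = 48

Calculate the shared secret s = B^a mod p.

Step 1: s = B^a mod p = 48^9 mod 59.
  48^1 mod 59 = 48
  48^2 mod 59 = (48 * 48) mod 59 = 3
  48^3 mod 59 = (3 * 48) mod 59 = 26
  48^4 mod 59 = (26 * 48) mod 59 = 9
  48^5 mod 59 = (9 * 48) mod 59 = 19
  48^6 mod 59 = (19 * 48) mod 59 = 27
  48^7 mod 59 = (27 * 48) mod 59 = 57
  48^8 mod 59 = (57 * 48) mod 59 = 22
  48^9 mod 59 = (22 * 48) mod 59 = 53
Result: shared secret = 53.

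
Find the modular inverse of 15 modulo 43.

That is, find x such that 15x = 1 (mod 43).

Step 1: We need x such that 15 * x = 1 (mod 43).
Step 2: Using the extended Euclidean algorithm or trial:
  15 * 23 = 345 = 8 * 43 + 1.
Step 3: Since 345 mod 43 = 1, the inverse is x = 23.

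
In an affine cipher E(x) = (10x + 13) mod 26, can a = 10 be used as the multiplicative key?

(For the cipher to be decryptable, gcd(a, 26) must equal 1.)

Step 1: Compute gcd(10, 26).
Step 2: gcd(10, 26) = 2.
Since gcd = 2 != 1, 10 shares a common factor with 26, so it cannot be used.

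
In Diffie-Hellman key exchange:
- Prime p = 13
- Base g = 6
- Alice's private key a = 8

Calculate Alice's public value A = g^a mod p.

Step 1: A = g^a mod p = 6^8 mod 13.
  6^1 mod 13 = 6
  6^2 mod 13 = (6 * 6) mod 13 = 10
  6^3 mod 13 = (10 * 6) mod 13 = 8
  6^4 mod 13 = (8 * 6) mod 13 = 9
  6^5 mod 13 = (9 * 6) mod 13 = 2
  6^6 mod 13 = (2 * 6) mod 13 = 12
  6^7 mod 13 = (12 * 6) mod 13 = 7
  6^8 mod 13 = (7 * 6) mod 13 = 3
Result: A = 3.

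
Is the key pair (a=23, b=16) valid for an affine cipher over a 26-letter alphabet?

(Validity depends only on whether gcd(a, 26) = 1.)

Step 1: Compute gcd(23, 26).
Step 2: gcd(23, 26) = 1.
Since gcd = 1, 23 is coprime with 26, so it is a valid key.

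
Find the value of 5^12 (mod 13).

Step 1: Compute 5^12 mod 13 step by step, reducing modulo 13 at each step.
  5^1 mod 13 = 5
  5^2 mod 13 = (5 * 5) mod 13 = 12
  5^3 mod 13 = (12 * 5) mod 13 = 8
  5^4 mod 13 = (8 * 5) mod 13 = 1
  5^5 mod 13 = (1 * 5) mod 13 = 5
  5^6 mod 13 = (5 * 5) mod 13 = 12
  5^7 mod 13 = (12 * 5) mod 13 = 8
  5^8 mod 13 = (8 * 5) mod 13 = 1
  5^9 mod 13 = (1 * 5) mod 13 = 5
  5^10 mod 13 = (5 * 5) mod 13 = 12
  5^11 mod 13 = (12 * 5) mod 13 = 8
  5^12 mod 13 = (8 * 5) mod 13 = 1
Step 2: Result = 1.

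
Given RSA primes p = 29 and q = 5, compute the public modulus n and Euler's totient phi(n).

Step 1: n = p * q = 29 * 5 = 145.
Step 2: phi(n) = (p-1)(q-1) = 28 * 4 = 112.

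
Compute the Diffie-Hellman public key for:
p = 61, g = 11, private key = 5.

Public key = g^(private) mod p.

Step 1: A = g^a mod p = 11^5 mod 61.
  11^1 mod 61 = 11
  11^2 mod 61 = (11 * 11) mod 61 = 60
  11^3 mod 61 = (60 * 11) mod 61 = 50
  11^4 mod 61 = (50 * 11) mod 61 = 1
  11^5 mod 61 = (1 * 11) mod 61 = 11
Result: A = 11.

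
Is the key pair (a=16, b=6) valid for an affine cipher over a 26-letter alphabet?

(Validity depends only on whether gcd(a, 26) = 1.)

Step 1: Compute gcd(16, 26).
Step 2: gcd(16, 26) = 2.
Since gcd = 2 != 1, 16 shares a common factor with 26, so it cannot be used.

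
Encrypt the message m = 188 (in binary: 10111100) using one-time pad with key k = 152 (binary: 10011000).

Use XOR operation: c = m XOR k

Step 1: Write out the XOR operation bit by bit:
  Message: 10111100
  Key:     10011000
  XOR:     00100100
Step 2: Convert to decimal: 00100100 = 36.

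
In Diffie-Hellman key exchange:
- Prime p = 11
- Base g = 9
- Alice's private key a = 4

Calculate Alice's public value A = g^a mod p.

Step 1: A = g^a mod p = 9^4 mod 11.
  9^1 mod 11 = 9
  9^2 mod 11 = (9 * 9) mod 11 = 4
  9^3 mod 11 = (4 * 9) mod 11 = 3
  9^4 mod 11 = (3 * 9) mod 11 = 5
Result: A = 5.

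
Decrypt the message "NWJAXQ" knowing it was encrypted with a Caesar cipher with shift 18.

Step 1: Reverse the shift by subtracting 18 from each letter position.
  N (position 13) -> position (13-18) mod 26 = 21 -> V
  W (position 22) -> position (22-18) mod 26 = 4 -> E
  J (position 9) -> position (9-18) mod 26 = 17 -> R
  A (position 0) -> position (0-18) mod 26 = 8 -> I
  X (position 23) -> position (23-18) mod 26 = 5 -> F
  Q (position 16) -> position (16-18) mod 26 = 24 -> Y
Decrypted message: VERIFY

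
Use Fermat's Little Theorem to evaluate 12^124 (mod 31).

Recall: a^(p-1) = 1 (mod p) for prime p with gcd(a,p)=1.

Step 1: Since 31 is prime, by Fermat's Little Theorem: 12^30 = 1 (mod 31).
Step 2: Reduce exponent: 124 mod 30 = 4.
Step 3: So 12^124 = 12^4 (mod 31).
Step 4: 12^4 mod 31 = 28.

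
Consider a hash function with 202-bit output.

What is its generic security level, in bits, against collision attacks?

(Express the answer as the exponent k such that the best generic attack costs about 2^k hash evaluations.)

Step 1: The hash has a 202-bit output.
Step 2: Collision resistance means it should be infeasible to find any x != y with h(x) = h(y).
By the birthday bound, a generic collision search succeeds after about sqrt(2^202) = 2^(202/2) = 2^101 evaluations.
Step 3: Security level = 101 bits.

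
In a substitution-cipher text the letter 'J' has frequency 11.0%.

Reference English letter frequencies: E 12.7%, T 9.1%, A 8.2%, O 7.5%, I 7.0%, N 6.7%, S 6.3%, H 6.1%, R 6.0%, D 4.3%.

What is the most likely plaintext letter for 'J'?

Step 1: The observed frequency is 11.0%.
Step 2: Compare with English frequencies:
  E: 12.7% (difference: 1.7%) <-- closest
  T: 9.1% (difference: 1.9%)
  A: 8.2% (difference: 2.8%)
  O: 7.5% (difference: 3.5%)
  I: 7.0% (difference: 4.0%)
  N: 6.7% (difference: 4.3%)
  S: 6.3% (difference: 4.7%)
  H: 6.1% (difference: 4.9%)
  R: 6.0% (difference: 5.0%)
  D: 4.3% (difference: 6.7%)
Step 3: 'J' most likely represents 'E' (frequency 12.7%).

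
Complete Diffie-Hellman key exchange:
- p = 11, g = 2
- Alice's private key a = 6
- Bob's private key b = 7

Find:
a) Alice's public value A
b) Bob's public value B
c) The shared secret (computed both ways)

Step 1: A = g^a mod p = 2^6 mod 11 = 9.
Step 2: B = g^b mod p = 2^7 mod 11 = 7.
Step 3: Alice computes s = B^a mod p = 7^6 mod 11 = 4.
Step 4: Bob computes s = A^b mod p = 9^7 mod 11 = 4.
Both sides agree: shared secret = 4.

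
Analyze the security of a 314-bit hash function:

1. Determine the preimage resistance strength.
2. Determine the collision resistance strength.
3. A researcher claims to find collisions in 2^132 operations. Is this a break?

Step 1: Preimage resistance requires brute-force of 2^314 operations.
Step 2: Collision resistance (birthday bound) = 2^(314/2) = 2^157.
Step 3: The claimed attack costs 2^132 operations.
Step 4: Since 2^132 < 2^157, the claimed attack beats the generic birthday bound, so collision resistance is broken.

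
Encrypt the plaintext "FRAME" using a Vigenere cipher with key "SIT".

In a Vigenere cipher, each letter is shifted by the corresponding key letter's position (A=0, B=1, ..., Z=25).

Step 1: Repeat key to match plaintext length:
  Plaintext: FRAME
  Key:       SITSI
Step 2: Encrypt each letter:
  F(5) + S(18) = (5+18) mod 26 = 23 = X
  R(17) + I(8) = (17+8) mod 26 = 25 = Z
  A(0) + T(19) = (0+19) mod 26 = 19 = T
  M(12) + S(18) = (12+18) mod 26 = 4 = E
  E(4) + I(8) = (4+8) mod 26 = 12 = M
Ciphertext: XZTEM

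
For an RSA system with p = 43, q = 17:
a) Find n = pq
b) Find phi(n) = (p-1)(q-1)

Step 1: n = p * q = 43 * 17 = 731.
Step 2: phi(n) = (p-1)(q-1) = 42 * 16 = 672.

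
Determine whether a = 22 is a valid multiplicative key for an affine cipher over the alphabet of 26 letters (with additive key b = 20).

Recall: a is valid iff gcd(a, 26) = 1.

Step 1: Compute gcd(22, 26).
Step 2: gcd(22, 26) = 2.
Since gcd = 2 != 1, 22 shares a common factor with 26, so it cannot be used.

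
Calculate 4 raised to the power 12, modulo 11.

Step 1: Compute 4^12 mod 11 step by step, reducing modulo 11 at each step.
  4^1 mod 11 = 4
  4^2 mod 11 = (4 * 4) mod 11 = 5
  4^3 mod 11 = (5 * 4) mod 11 = 9
  4^4 mod 11 = (9 * 4) mod 11 = 3
  4^5 mod 11 = (3 * 4) mod 11 = 1
  4^6 mod 11 = (1 * 4) mod 11 = 4
  4^7 mod 11 = (4 * 4) mod 11 = 5
  4^8 mod 11 = (5 * 4) mod 11 = 9
  4^9 mod 11 = (9 * 4) mod 11 = 3
  4^10 mod 11 = (3 * 4) mod 11 = 1
  4^11 mod 11 = (1 * 4) mod 11 = 4
  4^12 mod 11 = (4 * 4) mod 11 = 5
Step 2: Result = 5.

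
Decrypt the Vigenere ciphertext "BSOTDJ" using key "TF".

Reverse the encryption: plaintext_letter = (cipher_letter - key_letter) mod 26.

Step 1: Extend key: TFTFTF
Step 2: Decrypt each letter (c - k) mod 26:
  B(1) - T(19) = (1-19) mod 26 = 8 = I
  S(18) - F(5) = (18-5) mod 26 = 13 = N
  O(14) - T(19) = (14-19) mod 26 = 21 = V
  T(19) - F(5) = (19-5) mod 26 = 14 = O
  D(3) - T(19) = (3-19) mod 26 = 10 = K
  J(9) - F(5) = (9-5) mod 26 = 4 = E
Plaintext: INVOKE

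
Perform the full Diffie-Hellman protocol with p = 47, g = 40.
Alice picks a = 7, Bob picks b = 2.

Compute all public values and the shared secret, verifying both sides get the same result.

Step 1: A = g^a mod p = 40^7 mod 47 = 38.
Step 2: B = g^b mod p = 40^2 mod 47 = 2.
Step 3: Alice computes s = B^a mod p = 2^7 mod 47 = 34.
Step 4: Bob computes s = A^b mod p = 38^2 mod 47 = 34.
Both sides agree: shared secret = 34.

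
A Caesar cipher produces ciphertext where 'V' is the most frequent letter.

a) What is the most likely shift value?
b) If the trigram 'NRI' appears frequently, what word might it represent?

Step 1: In English, 'E' is the most frequent letter (12.7%).
Step 2: The most frequent ciphertext letter is 'V' (position 21).
Step 3: Shift = (21 - 4) mod 26 = 17.
Step 4: Decrypt 'NRI' by shifting back 17:
  N -> W
  R -> A
  I -> R
Step 5: 'NRI' decrypts to 'WAR'.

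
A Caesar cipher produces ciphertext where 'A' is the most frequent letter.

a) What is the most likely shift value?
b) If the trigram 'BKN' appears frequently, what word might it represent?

Step 1: In English, 'E' is the most frequent letter (12.7%).
Step 2: The most frequent ciphertext letter is 'A' (position 0).
Step 3: Shift = (0 - 4) mod 26 = 22.
Step 4: Decrypt 'BKN' by shifting back 22:
  B -> F
  K -> O
  N -> R
Step 5: 'BKN' decrypts to 'FOR'.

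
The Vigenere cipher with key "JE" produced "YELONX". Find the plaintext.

Step 1: Extend key: JEJEJE
Step 2: Decrypt each letter (c - k) mod 26:
  Y(24) - J(9) = (24-9) mod 26 = 15 = P
  E(4) - E(4) = (4-4) mod 26 = 0 = A
  L(11) - J(9) = (11-9) mod 26 = 2 = C
  O(14) - E(4) = (14-4) mod 26 = 10 = K
  N(13) - J(9) = (13-9) mod 26 = 4 = E
  X(23) - E(4) = (23-4) mod 26 = 19 = T
Plaintext: PACKET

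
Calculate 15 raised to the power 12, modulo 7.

Step 1: Compute 15^12 mod 7 step by step, reducing modulo 7 at each step.
  15^1 mod 7 = 1
  15^2 mod 7 = (1 * 15) mod 7 = 1
  15^3 mod 7 = (1 * 15) mod 7 = 1
  15^4 mod 7 = (1 * 15) mod 7 = 1
  15^5 mod 7 = (1 * 15) mod 7 = 1
  15^6 mod 7 = (1 * 15) mod 7 = 1
  15^7 mod 7 = (1 * 15) mod 7 = 1
  15^8 mod 7 = (1 * 15) mod 7 = 1
  15^9 mod 7 = (1 * 15) mod 7 = 1
  15^10 mod 7 = (1 * 15) mod 7 = 1
  15^11 mod 7 = (1 * 15) mod 7 = 1
  15^12 mod 7 = (1 * 15) mod 7 = 1
Step 2: Result = 1.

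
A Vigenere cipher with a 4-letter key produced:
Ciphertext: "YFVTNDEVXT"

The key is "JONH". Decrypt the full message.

Step 1: Key 'JONH' has length 4. Extended key: JONHJONHJO
Step 2: Decrypt each position:
  Y(24) - J(9) = 15 = P
  F(5) - O(14) = 17 = R
  V(21) - N(13) = 8 = I
  T(19) - H(7) = 12 = M
  N(13) - J(9) = 4 = E
  D(3) - O(14) = 15 = P
  E(4) - N(13) = 17 = R
  V(21) - H(7) = 14 = O
  X(23) - J(9) = 14 = O
  T(19) - O(14) = 5 = F
Plaintext: PRIMEPROOF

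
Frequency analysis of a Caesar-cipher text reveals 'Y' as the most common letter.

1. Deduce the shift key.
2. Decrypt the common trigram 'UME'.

Step 1: In English, 'E' is the most frequent letter (12.7%).
Step 2: The most frequent ciphertext letter is 'Y' (position 24).
Step 3: Shift = (24 - 4) mod 26 = 20.
Step 4: Decrypt 'UME' by shifting back 20:
  U -> A
  M -> S
  E -> K
Step 5: 'UME' decrypts to 'ASK'.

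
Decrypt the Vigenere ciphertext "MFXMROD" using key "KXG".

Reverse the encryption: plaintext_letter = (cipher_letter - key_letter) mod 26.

Step 1: Extend key: KXGKXGK
Step 2: Decrypt each letter (c - k) mod 26:
  M(12) - K(10) = (12-10) mod 26 = 2 = C
  F(5) - X(23) = (5-23) mod 26 = 8 = I
  X(23) - G(6) = (23-6) mod 26 = 17 = R
  M(12) - K(10) = (12-10) mod 26 = 2 = C
  R(17) - X(23) = (17-23) mod 26 = 20 = U
  O(14) - G(6) = (14-6) mod 26 = 8 = I
  D(3) - K(10) = (3-10) mod 26 = 19 = T
Plaintext: CIRCUIT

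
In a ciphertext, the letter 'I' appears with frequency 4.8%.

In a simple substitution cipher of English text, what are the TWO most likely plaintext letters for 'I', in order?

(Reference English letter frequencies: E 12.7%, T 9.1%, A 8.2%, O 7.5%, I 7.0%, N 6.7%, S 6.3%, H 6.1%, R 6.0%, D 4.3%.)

Step 1: Observed frequency of 'I' is 4.8%.
Step 2: Compute distances to each reference frequency and sort:
  D (4.3%): difference = 0.5% <-- BEST
  R (6.0%): difference = 1.2% <-- RUNNER-UP
  H (6.1%): difference = 1.3%
  S (6.3%): difference = 1.5%
  N (6.7%): difference = 1.9%
Step 3: Most likely is 'D' (4.3%, diff 0.5%); second most likely is 'R' (6.0%, diff 1.2%).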